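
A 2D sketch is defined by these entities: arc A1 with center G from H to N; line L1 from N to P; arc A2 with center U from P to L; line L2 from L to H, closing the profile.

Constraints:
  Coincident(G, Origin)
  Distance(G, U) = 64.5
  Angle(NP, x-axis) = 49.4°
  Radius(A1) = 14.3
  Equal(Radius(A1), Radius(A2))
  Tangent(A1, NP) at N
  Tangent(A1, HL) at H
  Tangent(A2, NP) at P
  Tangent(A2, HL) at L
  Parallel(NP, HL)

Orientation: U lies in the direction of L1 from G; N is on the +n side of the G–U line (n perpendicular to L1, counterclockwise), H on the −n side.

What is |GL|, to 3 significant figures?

66.1

The slot axis is L1's direction at 49.4°, so u = (cos 49.4°, sin 49.4°) = (0.651, 0.759) and n = (−sin 49.4°, cos 49.4°) = (-0.759, 0.651). G is at the origin and U lies 64.5 along u from G, so U = 64.5·u = (42.0, 49.0). Tangency of A1 to both parallel lines with radius 14.3 puts N and H at G ± 14.3·n: N = (-10.9, 9.31), H = (10.9, -9.31). Equal radii place P and L the same way about U: P = U + 14.3·n = (31.1, 58.3), L = U − 14.3·n = (52.8, 39.7). Then |GL| = |L − G| = 66.1.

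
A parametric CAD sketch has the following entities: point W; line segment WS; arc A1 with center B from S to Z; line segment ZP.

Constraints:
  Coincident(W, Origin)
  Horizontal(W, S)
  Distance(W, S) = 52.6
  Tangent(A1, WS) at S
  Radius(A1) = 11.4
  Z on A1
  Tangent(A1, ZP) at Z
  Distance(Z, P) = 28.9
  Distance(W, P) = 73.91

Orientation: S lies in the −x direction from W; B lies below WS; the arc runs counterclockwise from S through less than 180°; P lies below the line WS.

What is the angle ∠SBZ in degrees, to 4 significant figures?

95.16°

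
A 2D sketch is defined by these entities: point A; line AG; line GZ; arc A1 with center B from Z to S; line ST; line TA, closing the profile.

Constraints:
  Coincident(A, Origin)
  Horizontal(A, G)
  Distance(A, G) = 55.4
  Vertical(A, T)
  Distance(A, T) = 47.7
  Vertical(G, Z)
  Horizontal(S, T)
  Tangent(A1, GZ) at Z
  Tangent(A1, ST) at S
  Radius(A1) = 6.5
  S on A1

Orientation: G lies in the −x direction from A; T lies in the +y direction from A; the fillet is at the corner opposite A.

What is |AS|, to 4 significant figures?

68.31

A is at the origin; A and G share the same y with |AG| = 55.4 and G on the −x side, so G = (-55.40, 0.000). AT is vertical with |AT| = 47.7 and T on the +y side, so T = (0.000, 47.70). The virtual corner opposite A is at (-55.40, 47.70). The tangent condition forces BZ to be normal to GZ and since A1 is tangent to ST there, BS ⟂ ST, with radius 6.5, so the center B sits 6.5 in from both sides at B = (-48.90, 41.20). That places the tangent points at Z = (-55.40, 41.20) on GZ and S = (-48.90, 47.70) on ST. Then |AS| = |S − A| = 68.31.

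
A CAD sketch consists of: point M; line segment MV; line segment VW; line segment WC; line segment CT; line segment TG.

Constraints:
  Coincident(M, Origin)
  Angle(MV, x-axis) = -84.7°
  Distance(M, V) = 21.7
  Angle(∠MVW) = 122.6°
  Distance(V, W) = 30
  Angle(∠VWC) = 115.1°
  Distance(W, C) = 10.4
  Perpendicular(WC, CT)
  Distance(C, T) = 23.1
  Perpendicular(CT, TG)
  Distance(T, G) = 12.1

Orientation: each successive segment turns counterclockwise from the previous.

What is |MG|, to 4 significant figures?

22.42

M is at the origin; MV runs at -84.7° with length 21.7, so V = (2.004, -21.61). ∠MVW = 122.6° gives VW at -27.30° from the x-axis; with |VW| = 30.0, W = (28.66, -35.37). ∠VWC = 115.1° gives WC at 37.60° from the x-axis; with |WC| = 10.4, C = (36.90, -29.02). WC is perpendicular to CT, so CT runs at 127.6°; with |CT| = 23.1, T = (22.81, -10.72). CT ⟂ TG, so TG runs at -142.4°; with |TG| = 12.1, G = (13.22, -18.10). Then |MG| = |G − M| = 22.42.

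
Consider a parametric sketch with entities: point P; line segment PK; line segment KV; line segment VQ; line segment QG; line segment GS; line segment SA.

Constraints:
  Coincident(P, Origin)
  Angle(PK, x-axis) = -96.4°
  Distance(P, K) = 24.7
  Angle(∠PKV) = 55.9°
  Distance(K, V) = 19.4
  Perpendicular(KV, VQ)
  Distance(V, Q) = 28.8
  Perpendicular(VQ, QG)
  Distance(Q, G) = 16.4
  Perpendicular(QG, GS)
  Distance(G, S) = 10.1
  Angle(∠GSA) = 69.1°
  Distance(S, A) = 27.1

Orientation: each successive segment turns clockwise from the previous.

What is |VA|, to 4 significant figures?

29.74

P is at the origin; PK runs at -96.4° with length 24.7, so K = (-2.753, -24.55). ∠PKV = 55.9° gives KV at 139.5° from the x-axis; with |KV| = 19.4, V = (-17.51, -11.95). The perpendicularity gives VQ at right angles to KV, so VQ runs at 49.50°; with |VQ| = 28.8, Q = (1.199, 9.953). The perpendicularity gives QG at right angles to VQ, so QG runs at -40.50°; with |QG| = 16.4, G = (13.67, -0.6980). QG ⟂ GS, so GS runs at -130.5°; with |GS| = 10.1, S = (7.110, -8.378). ∠GSA = 69.1° gives SA at 118.6° from the x-axis; with |SA| = 27.1, A = (-5.862, 15.42). Then |VA| = |A − V| = 29.74.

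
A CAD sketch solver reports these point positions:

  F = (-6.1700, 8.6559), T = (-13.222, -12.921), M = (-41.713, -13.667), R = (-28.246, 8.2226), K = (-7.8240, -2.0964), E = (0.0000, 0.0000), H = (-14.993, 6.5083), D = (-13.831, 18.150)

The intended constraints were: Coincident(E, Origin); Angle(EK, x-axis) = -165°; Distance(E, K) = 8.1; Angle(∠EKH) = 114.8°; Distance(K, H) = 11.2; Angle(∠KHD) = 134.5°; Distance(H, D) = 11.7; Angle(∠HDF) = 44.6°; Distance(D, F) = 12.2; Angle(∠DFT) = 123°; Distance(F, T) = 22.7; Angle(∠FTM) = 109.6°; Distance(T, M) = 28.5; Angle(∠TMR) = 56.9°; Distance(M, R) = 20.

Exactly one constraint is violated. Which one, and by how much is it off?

Distance(M, R) = 20 — off by 5.70.

E = (0.00, 0.00) ✓; EK at -165.0° ✓; |EK| = 8.100 ✓; ∠EKH = 114.8° ✓; |KH| = 11.20 ✓; ∠KHD = 134.5° ✓; |HD| = 11.70 ✓; ∠HDF = 44.60° ✓; |DF| = 12.20 ✓; ∠DFT = 123.0° ✓; |FT| = 22.70 ✓; ∠FTM = 109.6° ✓; |TM| = 28.50 ✓; ∠TMR = 56.90° ✓; |MR| = 25.70 ✗.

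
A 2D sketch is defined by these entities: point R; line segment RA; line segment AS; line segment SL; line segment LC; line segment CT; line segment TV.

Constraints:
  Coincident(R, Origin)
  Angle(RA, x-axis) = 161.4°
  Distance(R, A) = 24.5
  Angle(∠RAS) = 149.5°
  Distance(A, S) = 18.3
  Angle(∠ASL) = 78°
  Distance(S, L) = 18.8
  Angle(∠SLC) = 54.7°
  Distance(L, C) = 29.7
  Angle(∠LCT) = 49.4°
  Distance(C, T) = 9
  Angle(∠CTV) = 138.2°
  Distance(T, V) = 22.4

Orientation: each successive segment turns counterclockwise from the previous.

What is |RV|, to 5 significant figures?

41.631

R is at the origin; RA runs at 161.4° with length 24.5, so A = (-23.220, 7.8145). ∠RAS = 149.5° gives AS at -168.10° from the x-axis; with |AS| = 18.3, S = (-41.127, 4.0410). ∠ASL = 78.0° gives SL at -66.100° from the x-axis; with |SL| = 18.8, L = (-33.510, -13.147). ∠SLC = 54.7° gives LC at 59.200° from the x-axis; with |LC| = 29.7, C = (-18.303, 12.364). ∠LCT = 49.4° gives CT at -170.20° from the x-axis; with |CT| = 9.0, T = (-27.171, 10.832). ∠CTV = 138.2° gives TV at -128.40° from the x-axis; with |TV| = 22.4, V = (-41.085, -6.7225). Then |RV| = |V − R| = 41.631.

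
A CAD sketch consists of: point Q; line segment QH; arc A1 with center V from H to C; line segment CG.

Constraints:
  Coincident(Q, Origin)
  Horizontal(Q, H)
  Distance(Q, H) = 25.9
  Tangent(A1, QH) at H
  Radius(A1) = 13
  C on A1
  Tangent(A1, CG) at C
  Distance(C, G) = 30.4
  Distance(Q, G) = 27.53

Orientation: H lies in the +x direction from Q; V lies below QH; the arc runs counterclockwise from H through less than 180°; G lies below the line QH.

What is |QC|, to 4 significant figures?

16.73

Checks: Q = (0.00, 0.00) ✓; |VC| = 13.00 ✓; ∠(VC, CG) = 90.00° ✓; |CG| = 30.40 ✓; |QG| = 27.53 ✓.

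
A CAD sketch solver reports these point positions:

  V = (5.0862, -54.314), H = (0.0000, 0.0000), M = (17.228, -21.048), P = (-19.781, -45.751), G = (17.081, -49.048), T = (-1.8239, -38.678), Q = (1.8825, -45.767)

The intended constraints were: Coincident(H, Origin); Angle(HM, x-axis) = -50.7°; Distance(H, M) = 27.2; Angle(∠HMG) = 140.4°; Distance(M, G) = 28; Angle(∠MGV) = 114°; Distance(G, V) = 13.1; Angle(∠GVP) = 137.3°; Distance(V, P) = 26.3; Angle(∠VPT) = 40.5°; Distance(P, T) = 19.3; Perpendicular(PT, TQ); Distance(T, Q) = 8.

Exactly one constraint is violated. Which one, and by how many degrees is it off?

Perpendicular(PT, TQ) — off by 6.10°.

H = (0.00, 0.00) ✓; HM at -50.70° ✓; |HM| = 27.20 ✓; ∠HMG = 140.4° ✓; |MG| = 28.00 ✓; ∠MGV = 114.0° ✓; |GV| = 13.10 ✓; ∠GVP = 137.3° ✓; |VP| = 26.30 ✓; ∠VPT = 40.50° ✓; |PT| = 19.30 ✓; ∠(PT, TQ) = 83.90° ✗; |TQ| = 7.999 ✓.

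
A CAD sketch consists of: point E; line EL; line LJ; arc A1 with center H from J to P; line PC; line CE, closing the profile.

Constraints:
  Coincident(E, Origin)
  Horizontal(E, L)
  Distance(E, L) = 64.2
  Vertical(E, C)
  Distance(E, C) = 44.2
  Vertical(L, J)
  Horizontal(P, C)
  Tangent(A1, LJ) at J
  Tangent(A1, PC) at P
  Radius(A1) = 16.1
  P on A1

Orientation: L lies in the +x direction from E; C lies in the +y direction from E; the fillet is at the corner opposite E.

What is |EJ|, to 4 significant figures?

70.08

E is at the origin; EL is horizontal with |EL| = 64.2 and L on the +x side, so L = (64.20, 0.000). EC is vertical with |EC| = 44.2 and C on the +y side, so C = (0.000, 44.20). The virtual corner opposite E is at (64.20, 44.20). Since A1 is tangent to LJ there, HJ ⟂ LJ and the tangent condition forces HP to be normal to PC, with radius 16.1, so the center H sits 16.1 in from both sides at H = (48.10, 28.10). That places the tangent points at J = (64.20, 28.10) on LJ and P = (48.10, 44.20) on PC. Then |EJ| = |J − E| = 70.08.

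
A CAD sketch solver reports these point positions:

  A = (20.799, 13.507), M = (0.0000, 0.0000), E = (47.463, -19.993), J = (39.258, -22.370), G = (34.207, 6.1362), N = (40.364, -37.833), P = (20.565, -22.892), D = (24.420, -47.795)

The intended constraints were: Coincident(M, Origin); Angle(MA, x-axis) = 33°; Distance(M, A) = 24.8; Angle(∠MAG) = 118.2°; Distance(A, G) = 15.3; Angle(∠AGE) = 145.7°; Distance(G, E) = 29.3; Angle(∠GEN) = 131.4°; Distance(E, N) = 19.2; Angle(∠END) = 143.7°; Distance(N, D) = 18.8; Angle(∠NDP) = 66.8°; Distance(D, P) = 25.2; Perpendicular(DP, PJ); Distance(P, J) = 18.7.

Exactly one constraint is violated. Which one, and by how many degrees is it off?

Perpendicular(DP, PJ) — off by 7.20°.

M = (0.00, 0.00) ✓; MA at 33.00° ✓; |MA| = 24.80 ✓; ∠MAG = 118.2° ✓; |AG| = 15.30 ✓; ∠AGE = 145.7° ✓; |GE| = 29.30 ✓; ∠GEN = 131.4° ✓; |EN| = 19.20 ✓; ∠END = 143.7° ✓; |ND| = 18.80 ✓; ∠NDP = 66.80° ✓; |DP| = 25.20 ✓; ∠(DP, PJ) = 97.20° ✗; |PJ| = 18.70 ✓.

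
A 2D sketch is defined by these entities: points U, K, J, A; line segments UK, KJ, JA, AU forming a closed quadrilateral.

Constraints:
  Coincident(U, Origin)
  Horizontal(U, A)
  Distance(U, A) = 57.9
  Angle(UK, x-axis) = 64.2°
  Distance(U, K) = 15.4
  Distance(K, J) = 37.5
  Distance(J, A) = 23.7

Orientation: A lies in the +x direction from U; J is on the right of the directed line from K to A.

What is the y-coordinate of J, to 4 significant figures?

-9.375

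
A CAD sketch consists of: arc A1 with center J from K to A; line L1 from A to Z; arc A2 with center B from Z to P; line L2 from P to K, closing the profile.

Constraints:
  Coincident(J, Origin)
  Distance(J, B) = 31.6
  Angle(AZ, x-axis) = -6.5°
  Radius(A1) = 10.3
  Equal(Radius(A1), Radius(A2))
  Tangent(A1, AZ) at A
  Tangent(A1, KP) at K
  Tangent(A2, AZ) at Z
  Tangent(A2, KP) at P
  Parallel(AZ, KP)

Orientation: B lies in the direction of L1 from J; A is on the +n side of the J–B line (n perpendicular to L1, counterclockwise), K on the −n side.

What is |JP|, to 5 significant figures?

33.236

The slot axis is L1's direction at -6.5°, so u = (cos -6.5°, sin -6.5°) = (0.99357, -0.11320) and n = (−sin -6.5°, cos -6.5°) = (0.11320, 0.99357). J is at the origin and B lies 31.6 along u from J, so B = 31.6·u = (31.397, -3.5772). Tangency of A1 to both parallel lines with radius 10.3 puts A and K at J ± 10.3·n: A = (1.1660, 10.234), K = (-1.1660, -10.234). Equal radii place Z and P the same way about B: Z = B + 10.3·n = (32.563, 6.6566), P = B − 10.3·n = (30.231, -13.811). Then |JP| = |P − J| = 33.236.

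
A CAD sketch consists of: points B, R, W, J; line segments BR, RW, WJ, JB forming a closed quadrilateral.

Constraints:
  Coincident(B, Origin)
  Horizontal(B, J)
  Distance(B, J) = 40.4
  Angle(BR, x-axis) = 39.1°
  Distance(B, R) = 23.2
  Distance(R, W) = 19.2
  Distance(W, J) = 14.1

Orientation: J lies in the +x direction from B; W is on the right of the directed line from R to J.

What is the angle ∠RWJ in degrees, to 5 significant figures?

105.89°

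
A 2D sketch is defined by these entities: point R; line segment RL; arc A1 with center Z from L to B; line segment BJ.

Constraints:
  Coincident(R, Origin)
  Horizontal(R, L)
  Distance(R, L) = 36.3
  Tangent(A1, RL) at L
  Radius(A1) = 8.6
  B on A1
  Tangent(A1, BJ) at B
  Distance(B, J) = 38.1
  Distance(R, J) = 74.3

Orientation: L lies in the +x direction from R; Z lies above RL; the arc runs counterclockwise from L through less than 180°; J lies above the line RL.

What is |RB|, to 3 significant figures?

43.3

Checks: |ZB| = 8.600 ✓; ∠(ZB, BJ) = 90.00° ✓; |BJ| = 38.10 ✓; |RJ| = 74.30 ✓.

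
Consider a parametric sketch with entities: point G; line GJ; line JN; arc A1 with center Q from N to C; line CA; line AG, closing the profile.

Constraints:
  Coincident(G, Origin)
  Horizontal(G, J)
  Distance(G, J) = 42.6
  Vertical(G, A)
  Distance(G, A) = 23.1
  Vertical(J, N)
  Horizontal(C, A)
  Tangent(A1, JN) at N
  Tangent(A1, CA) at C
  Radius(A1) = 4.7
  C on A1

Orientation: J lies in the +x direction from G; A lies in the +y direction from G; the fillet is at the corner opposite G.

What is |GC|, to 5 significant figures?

44.385

G is at the origin; GJ is horizontal with |GJ| = 42.6 and J on the +x side, so J = (42.600, 0.0000). GA is vertical with |GA| = 23.1 and A on the +y side, so A = (0.0000, 23.100). The virtual corner opposite G is at (42.600, 23.100). Tangency of A1 to JN means the radius QN is perpendicular to JN and A1 meets CA tangentially, so QC is at right angles to CA, with radius 4.7, so the center Q sits 4.7 in from both sides at Q = (37.900, 18.400). That places the tangent points at N = (42.600, 18.400) on JN and C = (37.900, 23.100) on CA. Then |GC| = |C − G| = 44.385.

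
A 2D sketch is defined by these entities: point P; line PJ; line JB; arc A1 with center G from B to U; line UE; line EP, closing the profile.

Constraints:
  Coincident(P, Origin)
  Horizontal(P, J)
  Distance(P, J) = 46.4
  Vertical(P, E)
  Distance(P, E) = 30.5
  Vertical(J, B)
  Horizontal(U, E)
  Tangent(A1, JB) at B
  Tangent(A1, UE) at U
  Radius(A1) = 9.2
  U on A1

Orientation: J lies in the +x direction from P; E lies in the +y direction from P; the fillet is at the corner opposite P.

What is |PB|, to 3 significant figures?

51.1

The virtual corner opposite P is at (46.4, 30.5). Since A1 is tangent to JB there, GB ⟂ JB and since A1 is tangent to UE there, GU ⟂ UE, with radius 9.2, so the center G sits 9.2 in from both sides at G = (37.2, 21.3). That places the tangent points at B = (46.4, 21.3) on JB and U = (37.2, 30.5) on UE. Then |PB| = |B − P| = 51.1.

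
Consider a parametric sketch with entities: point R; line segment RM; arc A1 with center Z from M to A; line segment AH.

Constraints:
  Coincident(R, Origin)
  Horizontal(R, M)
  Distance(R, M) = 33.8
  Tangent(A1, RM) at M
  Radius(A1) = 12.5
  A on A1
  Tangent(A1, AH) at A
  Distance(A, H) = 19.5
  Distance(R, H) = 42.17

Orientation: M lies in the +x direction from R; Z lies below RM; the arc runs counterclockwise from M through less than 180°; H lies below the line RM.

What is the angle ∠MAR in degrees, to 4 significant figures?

95.33°

R is at the origin; RM is horizontal with |RM| = 33.8 and M on the +x side, so M = (33.80, 0.000). Tangency of A1 to RM means the radius ZM is perpendicular to RM, so Z = M + (0, -12.5) = (33.80, -12.50). Since ZA ⟂ AH (tangency), |ZH| = √(12.5² + 19.5²) = 23.16 regardless of where A sits on A1. So H lies on both circle(R, 42.17) and circle(Z, 23.16); the below-RM intersection is H = (25.03, -33.94). A is the foot of the tangent from H: A = (21.51, -14.76).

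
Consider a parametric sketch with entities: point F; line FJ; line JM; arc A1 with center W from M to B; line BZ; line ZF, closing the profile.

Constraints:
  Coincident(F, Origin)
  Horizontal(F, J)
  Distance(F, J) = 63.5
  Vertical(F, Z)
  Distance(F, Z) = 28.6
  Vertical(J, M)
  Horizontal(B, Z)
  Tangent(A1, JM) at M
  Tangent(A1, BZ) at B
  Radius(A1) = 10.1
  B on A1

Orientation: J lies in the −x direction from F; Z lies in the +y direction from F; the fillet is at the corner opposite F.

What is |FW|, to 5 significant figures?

56.514

F and Z share the same x with |FZ| = 28.6 and Z on the +y side, so Z = (0.0000, 28.600). The virtual corner opposite F is at (-63.500, 28.600). The tangent condition forces WM to be normal to JM and tangency of A1 to BZ means the radius WB is perpendicular to BZ, with radius 10.1, so the center W sits 10.1 in from both sides at W = (-53.400, 18.500). Then |FW| = |W − F| = 56.514.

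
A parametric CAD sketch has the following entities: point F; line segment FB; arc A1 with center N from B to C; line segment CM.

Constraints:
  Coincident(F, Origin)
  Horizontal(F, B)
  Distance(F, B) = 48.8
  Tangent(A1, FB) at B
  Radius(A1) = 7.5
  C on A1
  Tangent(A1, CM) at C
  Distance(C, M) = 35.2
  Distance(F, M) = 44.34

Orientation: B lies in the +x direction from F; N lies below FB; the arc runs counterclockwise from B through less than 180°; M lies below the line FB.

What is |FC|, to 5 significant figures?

42.294

F is at the origin; FB is horizontal with |FB| = 48.8 and B on the +x side, so B = (48.800, 0.0000). Since A1 is tangent to FB there, NB ⟂ FB, so N = B + (0, -7.5) = (48.800, -7.5000). Since NC ⟂ CM (tangency), |NM| = √(7.5² + 35.2²) = 35.990 regardless of where C sits on A1. So M lies on both circle(F, 44.34) and circle(N, 35.990); the below-FB intersection is M = (26.370, -35.646). C is the foot of the tangent from M: C = (42.089, -4.1508).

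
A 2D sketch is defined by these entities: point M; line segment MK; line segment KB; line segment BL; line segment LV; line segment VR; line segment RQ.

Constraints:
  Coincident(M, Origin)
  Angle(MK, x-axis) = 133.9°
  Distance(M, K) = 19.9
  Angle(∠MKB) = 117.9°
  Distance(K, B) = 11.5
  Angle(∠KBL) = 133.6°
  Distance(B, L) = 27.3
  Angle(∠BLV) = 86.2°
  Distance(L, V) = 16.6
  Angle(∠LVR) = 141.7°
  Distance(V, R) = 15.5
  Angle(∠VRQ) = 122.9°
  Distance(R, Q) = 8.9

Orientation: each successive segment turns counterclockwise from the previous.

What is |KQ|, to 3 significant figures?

23.6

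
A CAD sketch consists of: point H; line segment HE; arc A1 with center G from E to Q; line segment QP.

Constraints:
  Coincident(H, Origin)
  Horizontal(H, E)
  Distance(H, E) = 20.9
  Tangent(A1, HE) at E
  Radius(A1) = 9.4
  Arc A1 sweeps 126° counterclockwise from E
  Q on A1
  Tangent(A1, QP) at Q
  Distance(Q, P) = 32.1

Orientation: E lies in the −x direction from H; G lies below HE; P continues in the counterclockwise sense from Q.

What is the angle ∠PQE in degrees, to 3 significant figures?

117°

H is at the origin; H and E share the same y with |HE| = 20.9 and E on the −x side, so E = (-20.9, 0.00). Since A1 is tangent to HE there, GE ⟂ HE, so G = E + (0, -9.4) = (-20.9, -9.40). On A1, E sits at bearing 90° from G; a 126° counterclockwise sweep puts Q at bearing 216°, so Q = G + 9.4·(cos 216°, sin 216°) = (-28.5, -14.9). A1 meets QP tangentially, so GQ is at right angles to QP, so QP runs along (−sin 216°, cos 216°); with |QP| = 32.1, P = (-9.64, -40.9). Then cos ∠PQE = QP·QE / (|QP||QE|), giving 117°.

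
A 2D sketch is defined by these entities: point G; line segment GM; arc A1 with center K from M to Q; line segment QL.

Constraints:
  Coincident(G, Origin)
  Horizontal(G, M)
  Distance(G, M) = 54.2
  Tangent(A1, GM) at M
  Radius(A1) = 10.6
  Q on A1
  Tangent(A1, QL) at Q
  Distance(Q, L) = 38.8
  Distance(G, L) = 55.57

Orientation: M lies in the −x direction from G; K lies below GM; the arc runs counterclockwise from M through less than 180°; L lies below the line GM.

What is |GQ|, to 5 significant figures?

64.096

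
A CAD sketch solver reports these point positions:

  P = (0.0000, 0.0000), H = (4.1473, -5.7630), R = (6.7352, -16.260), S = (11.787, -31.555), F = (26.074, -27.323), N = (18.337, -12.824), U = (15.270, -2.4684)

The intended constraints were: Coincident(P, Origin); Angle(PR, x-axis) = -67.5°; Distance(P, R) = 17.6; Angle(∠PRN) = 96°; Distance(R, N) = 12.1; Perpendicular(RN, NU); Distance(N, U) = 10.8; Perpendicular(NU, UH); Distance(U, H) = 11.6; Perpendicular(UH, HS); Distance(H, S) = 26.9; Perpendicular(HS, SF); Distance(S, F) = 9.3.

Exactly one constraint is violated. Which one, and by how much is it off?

Distance(S, F) = 9.3 — off by 5.60.

P = (0.00, 0.00) ✓; PR at -67.50° ✓; |PR| = 17.60 ✓; ∠PRN = 96.00° ✓; |RN| = 12.10 ✓; ∠(RN, NU) = 90.00° ✓; |NU| = 10.80 ✓; ∠(NU, UH) = 90.00° ✓; |UH| = 11.60 ✓; ∠(UH, HS) = 90.00° ✓; |HS| = 26.90 ✓; ∠(HS, SF) = 90.00° ✓; |SF| = 14.90 ✗.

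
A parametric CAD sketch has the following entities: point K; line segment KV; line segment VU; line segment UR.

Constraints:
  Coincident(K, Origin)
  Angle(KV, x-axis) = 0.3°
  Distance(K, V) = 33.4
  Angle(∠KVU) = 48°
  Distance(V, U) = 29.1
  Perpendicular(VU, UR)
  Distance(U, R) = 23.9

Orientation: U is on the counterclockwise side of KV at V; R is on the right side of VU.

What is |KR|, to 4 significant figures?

49.19

∠KVU = 48.0°, so VU runs at 0.3° + (180° − 48.0°) = 132.3° from the x-axis; with |VU| = 29.1, U = V + 29.1·(cos 132.3°, sin 132.3°) = (13.81, 21.70). VU ⟂ UR; with |UR| = 23.9 on the right of VU, R = U + 23.9·(0.7396, 0.6730) = (31.49, 37.78). Then |KR| = |R − K| = 49.19.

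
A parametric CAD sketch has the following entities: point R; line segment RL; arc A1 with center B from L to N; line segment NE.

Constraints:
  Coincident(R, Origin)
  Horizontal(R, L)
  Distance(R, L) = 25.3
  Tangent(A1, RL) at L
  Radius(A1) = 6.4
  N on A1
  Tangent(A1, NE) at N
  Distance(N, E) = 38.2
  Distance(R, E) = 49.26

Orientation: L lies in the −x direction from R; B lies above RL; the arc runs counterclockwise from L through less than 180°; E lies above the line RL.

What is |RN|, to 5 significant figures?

20.042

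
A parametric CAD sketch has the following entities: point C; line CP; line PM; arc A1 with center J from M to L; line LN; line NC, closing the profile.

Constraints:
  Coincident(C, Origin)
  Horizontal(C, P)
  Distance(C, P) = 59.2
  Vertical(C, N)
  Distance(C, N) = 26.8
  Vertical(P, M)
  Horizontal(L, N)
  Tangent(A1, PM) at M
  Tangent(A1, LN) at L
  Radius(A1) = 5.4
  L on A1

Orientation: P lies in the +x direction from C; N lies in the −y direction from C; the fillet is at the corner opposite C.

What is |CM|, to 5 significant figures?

62.949

C is at the origin; CP is horizontal with |CP| = 59.2 and P on the +x side, so P = (59.200, 0.0000). CN is vertical with |CN| = 26.8 and N on the −y side, so N = (0.0000, -26.800). The virtual corner opposite C is at (59.200, -26.800). Tangency of A1 to PM means the radius JM is perpendicular to PM and tangency of A1 to LN means the radius JL is perpendicular to LN, with radius 5.4, so the center J sits 5.4 in from both sides at J = (53.800, -21.400). That places the tangent points at M = (59.200, -21.400) on PM and L = (53.800, -26.800) on LN. Then |CM| = |M − C| = 62.949.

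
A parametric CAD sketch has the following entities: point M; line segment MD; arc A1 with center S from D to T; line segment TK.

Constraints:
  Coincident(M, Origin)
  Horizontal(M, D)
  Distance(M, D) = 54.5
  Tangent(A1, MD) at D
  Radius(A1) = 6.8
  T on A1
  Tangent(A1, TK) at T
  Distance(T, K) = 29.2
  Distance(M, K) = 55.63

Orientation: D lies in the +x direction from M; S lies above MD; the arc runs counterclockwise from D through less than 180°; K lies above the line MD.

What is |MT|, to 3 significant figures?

61.0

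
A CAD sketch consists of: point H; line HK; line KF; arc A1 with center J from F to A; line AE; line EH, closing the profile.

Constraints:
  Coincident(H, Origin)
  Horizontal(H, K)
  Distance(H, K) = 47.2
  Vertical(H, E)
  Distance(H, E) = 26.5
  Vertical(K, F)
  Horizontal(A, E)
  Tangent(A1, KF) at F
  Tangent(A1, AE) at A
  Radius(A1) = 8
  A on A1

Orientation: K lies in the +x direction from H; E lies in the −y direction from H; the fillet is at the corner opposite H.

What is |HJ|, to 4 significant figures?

43.35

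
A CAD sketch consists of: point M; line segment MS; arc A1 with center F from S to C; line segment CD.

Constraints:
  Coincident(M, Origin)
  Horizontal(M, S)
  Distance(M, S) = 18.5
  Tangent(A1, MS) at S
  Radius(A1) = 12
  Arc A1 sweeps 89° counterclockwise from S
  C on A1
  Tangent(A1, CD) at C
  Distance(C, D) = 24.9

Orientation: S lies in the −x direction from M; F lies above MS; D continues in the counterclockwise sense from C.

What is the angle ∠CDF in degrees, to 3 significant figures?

25.7°

On A1, S sits at bearing -90° from F; an 89° counterclockwise sweep puts C at bearing -1°, so C = F + 12.0·(cos -1°, sin -1°) = (-6.50, 11.8). Since A1 is tangent to CD there, FC ⟂ CD, so CD runs along (−sin -1°, cos -1°); with |CD| = 24.9, D = (-6.07, 36.7). Then cos ∠CDF = DC·DF / (|DC||DF|), giving 25.7°.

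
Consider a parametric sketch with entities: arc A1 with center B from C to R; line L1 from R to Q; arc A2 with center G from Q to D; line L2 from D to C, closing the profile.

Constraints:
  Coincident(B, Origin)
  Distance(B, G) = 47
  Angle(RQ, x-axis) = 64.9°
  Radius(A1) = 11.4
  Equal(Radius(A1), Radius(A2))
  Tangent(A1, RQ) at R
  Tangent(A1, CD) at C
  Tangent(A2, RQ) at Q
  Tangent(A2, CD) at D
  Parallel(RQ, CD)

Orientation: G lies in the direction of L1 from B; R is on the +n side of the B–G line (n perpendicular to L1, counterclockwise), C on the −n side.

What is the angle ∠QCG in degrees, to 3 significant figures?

12.2°

The slot axis is L1's direction at 64.9°, so u = (cos 64.9°, sin 64.9°) = (0.424, 0.906) and n = (−sin 64.9°, cos 64.9°) = (-0.906, 0.424). B is at the origin and G lies 47.0 along u from B, so G = 47.0·u = (19.9, 42.6). Tangency of A1 to both parallel lines with radius 11.4 puts R and C at B ± 11.4·n: R = (-10.3, 4.84), C = (10.3, -4.84). Equal radii place Q and D the same way about G: Q = G + 11.4·n = (9.61, 47.4), D = G − 11.4·n = (30.3, 37.7). Then cos ∠QCG = CQ·CG / (|CQ||CG|), giving 12.2°.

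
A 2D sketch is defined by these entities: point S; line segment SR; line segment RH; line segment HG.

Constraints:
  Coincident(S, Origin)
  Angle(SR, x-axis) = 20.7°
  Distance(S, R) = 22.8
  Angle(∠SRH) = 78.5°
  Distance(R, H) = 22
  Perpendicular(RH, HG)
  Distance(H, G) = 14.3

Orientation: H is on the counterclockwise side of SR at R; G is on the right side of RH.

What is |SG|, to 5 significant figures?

40.587

∠SRH = 78.5°, so RH runs at 20.7° + (180° − 78.5°) = 122.20° from the x-axis; with |RH| = 22.0, H = R + 22.0·(cos 122.20°, sin 122.20°) = (9.6048, 26.675). RH ⟂ HG; with |HG| = 14.3 on the right of RH, G = H + 14.3·(0.84619, 0.53288) = (21.705, 34.296). Then |SG| = |G − S| = 40.587.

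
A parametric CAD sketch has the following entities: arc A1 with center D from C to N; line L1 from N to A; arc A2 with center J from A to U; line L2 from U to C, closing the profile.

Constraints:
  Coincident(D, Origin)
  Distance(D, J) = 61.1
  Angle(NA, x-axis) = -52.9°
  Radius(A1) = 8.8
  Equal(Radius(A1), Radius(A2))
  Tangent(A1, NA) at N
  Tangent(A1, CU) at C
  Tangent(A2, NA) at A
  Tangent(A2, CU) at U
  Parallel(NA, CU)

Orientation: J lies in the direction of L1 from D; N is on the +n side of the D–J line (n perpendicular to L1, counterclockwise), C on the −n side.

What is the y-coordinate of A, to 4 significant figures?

-43.42

The slot axis is L1's direction at -52.9°, so u = (cos -52.9°, sin -52.9°) = (0.6032, -0.7976) and n = (−sin -52.9°, cos -52.9°) = (0.7976, 0.6032). D is at the origin and J lies 61.1 along u from D, so J = 61.1·u = (36.86, -48.73). Tangency of A1 to both parallel lines with radius 8.8 puts N and C at D ± 8.8·n: N = (7.019, 5.308), C = (-7.019, -5.308). Equal radii place A and U the same way about J: A = J + 8.8·n = (43.87, -43.42), U = J − 8.8·n = (29.84, -54.04). So A.y = -43.42.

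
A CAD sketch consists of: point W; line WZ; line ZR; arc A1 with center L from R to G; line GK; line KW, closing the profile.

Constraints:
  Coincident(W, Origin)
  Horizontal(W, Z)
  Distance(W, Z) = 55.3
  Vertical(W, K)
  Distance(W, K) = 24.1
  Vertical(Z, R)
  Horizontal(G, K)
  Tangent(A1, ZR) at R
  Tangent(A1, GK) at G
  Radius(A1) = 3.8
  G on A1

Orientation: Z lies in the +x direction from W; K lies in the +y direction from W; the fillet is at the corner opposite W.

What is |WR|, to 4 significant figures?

58.91

W is at the origin; W and Z share the same y with |WZ| = 55.3 and Z on the +x side, so Z = (55.30, 0.000). W and K share the same x with |WK| = 24.1 and K on the +y side, so K = (0.000, 24.10). The virtual corner opposite W is at (55.30, 24.10). Since A1 is tangent to ZR there, LR ⟂ ZR and the tangent condition forces LG to be normal to GK, with radius 3.8, so the center L sits 3.8 in from both sides at L = (51.50, 20.30). That places the tangent points at R = (55.30, 20.30) on ZR and G = (51.50, 24.10) on GK. Then |WR| = |R − W| = 58.91.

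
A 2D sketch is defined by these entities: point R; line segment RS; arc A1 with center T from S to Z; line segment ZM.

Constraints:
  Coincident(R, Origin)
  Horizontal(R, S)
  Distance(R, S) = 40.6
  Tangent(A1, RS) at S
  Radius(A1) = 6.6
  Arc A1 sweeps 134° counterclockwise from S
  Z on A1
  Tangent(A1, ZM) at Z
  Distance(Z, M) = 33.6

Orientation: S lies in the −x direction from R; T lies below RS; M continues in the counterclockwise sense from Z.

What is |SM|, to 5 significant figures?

39.945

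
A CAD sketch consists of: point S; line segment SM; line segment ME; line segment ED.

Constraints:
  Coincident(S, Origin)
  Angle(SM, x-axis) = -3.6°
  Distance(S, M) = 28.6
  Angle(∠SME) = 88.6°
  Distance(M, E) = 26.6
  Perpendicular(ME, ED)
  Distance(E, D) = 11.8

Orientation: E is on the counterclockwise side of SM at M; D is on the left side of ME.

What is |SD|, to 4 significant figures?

30.87

S is at the origin; SM runs at -3.6° with length 28.6, so M = 28.6·(cos -3.6°, sin -3.6°) = (28.54, -1.796). ∠SME = 88.6°, so ME runs at -3.6° + (180° − 88.6°) = 87.80° from the x-axis; with |ME| = 26.6, E = M + 26.6·(cos 87.80°, sin 87.80°) = (29.56, 24.78). ME is perpendicular to ED; with |ED| = 11.8 on the left of ME, D = E + 11.8·(-0.9993, 0.03839) = (17.77, 25.24). Then |SD| = |D − S| = 30.87.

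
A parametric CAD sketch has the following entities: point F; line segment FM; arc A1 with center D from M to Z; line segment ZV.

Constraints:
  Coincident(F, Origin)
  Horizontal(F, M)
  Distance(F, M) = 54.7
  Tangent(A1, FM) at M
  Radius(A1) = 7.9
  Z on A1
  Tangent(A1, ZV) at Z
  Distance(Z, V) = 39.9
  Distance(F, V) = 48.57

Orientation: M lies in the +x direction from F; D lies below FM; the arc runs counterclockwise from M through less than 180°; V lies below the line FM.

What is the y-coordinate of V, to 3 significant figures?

-39.2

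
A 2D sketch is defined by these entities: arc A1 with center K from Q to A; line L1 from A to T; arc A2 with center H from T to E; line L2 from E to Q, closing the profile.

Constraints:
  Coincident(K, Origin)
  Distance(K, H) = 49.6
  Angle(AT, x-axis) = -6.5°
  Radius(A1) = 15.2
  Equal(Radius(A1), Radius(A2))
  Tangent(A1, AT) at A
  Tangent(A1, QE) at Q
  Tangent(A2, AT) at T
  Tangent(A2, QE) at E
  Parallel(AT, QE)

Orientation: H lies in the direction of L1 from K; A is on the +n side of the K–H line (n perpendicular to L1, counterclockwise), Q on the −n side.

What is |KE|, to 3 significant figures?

51.9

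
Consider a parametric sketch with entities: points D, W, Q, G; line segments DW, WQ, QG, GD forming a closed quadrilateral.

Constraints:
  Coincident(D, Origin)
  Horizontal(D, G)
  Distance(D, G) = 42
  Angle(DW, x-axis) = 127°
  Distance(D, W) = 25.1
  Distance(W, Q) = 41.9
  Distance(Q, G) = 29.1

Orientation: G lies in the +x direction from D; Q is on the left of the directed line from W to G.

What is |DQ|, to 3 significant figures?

36.2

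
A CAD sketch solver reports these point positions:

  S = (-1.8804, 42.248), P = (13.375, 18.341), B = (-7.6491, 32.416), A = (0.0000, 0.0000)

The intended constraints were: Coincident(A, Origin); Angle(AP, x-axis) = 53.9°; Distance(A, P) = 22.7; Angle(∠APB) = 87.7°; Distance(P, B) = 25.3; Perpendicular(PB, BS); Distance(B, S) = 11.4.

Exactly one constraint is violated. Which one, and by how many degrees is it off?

Perpendicular(PB, BS) — off by 3.40°.

A = (0.00, 0.00) ✓; AP at 53.90° ✓; |AP| = 22.70 ✓; ∠APB = 87.70° ✓; |PB| = 25.30 ✓; ∠(PB, BS) = 86.60° ✗; |BS| = 11.40 ✓.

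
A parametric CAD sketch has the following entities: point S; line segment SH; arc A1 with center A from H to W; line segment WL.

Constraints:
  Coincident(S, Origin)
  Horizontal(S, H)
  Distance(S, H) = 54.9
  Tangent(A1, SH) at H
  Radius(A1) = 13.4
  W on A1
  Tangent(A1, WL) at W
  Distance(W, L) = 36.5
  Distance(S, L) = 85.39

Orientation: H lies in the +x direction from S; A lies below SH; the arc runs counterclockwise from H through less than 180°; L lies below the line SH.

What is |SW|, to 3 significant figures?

50.3

S is at the origin; S and H share the same y with |SH| = 54.9 and H on the +x side, so H = (54.9, 0.00). Tangency of A1 to SH means the radius AH is perpendicular to SH, so A = H + (0, -13.4) = (54.9, -13.4). Since AW ⟂ WL (tangency), |AL| = √(13.4² + 36.5²) = 38.9 regardless of where W sits on A1. So L lies on both circle(S, 85.39) and circle(A, 38.9); the below-SH intersection is L = (69.7, -49.4). W is the foot of the tangent from L: W = (45.0, -22.5).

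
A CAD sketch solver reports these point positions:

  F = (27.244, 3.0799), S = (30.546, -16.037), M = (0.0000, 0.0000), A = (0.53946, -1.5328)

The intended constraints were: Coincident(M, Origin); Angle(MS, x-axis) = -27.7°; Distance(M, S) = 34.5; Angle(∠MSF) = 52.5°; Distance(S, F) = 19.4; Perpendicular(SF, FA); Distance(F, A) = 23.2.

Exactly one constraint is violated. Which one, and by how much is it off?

Distance(F, A) = 23.2 — off by 3.90.

M = (0.00, 0.00) ✓; MS at -27.70° ✓; |MS| = 34.50 ✓; ∠MSF = 52.50° ✓; |SF| = 19.40 ✓; ∠(SF, FA) = 90.00° ✓; |FA| = 27.10 ✗.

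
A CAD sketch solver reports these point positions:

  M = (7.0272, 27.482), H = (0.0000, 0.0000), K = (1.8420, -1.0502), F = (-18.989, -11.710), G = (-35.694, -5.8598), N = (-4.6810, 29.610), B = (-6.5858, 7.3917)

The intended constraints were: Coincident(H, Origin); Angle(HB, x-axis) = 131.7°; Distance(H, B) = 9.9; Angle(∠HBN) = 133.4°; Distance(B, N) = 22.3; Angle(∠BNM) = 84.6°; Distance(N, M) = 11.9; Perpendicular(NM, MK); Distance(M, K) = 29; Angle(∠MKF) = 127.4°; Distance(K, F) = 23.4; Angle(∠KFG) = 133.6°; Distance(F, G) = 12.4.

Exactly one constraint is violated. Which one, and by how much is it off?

Distance(F, G) = 12.4 — off by 5.30.

H = (0.00, 0.00) ✓; HB at 131.7° ✓; |HB| = 9.900 ✓; ∠HBN = 133.4° ✓; |BN| = 22.30 ✓; ∠BNM = 84.60° ✓; |NM| = 11.90 ✓; ∠(NM, MK) = 90.00° ✓; |MK| = 29.00 ✓; ∠MKF = 127.4° ✓; |KF| = 23.40 ✓; ∠KFG = 133.6° ✓; |FG| = 17.70 ✗.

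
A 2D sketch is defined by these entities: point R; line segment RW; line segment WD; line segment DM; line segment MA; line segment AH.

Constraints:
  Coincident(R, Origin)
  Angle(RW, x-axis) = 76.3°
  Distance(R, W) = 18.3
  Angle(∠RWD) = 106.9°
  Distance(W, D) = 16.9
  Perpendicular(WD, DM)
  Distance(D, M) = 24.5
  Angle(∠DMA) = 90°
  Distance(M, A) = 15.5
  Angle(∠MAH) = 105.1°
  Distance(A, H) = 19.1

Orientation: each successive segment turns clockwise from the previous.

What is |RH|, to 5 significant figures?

11.582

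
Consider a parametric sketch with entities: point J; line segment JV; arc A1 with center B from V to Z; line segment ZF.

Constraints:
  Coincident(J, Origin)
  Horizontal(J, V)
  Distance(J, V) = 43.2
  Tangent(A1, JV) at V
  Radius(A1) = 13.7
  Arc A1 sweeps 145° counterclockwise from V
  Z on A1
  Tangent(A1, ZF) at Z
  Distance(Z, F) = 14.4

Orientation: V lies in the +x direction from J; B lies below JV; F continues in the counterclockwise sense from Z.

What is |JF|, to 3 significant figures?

57.6

J is at the origin; J and V share the same y with |JV| = 43.2 and V on the +x side, so V = (43.2, 0.00). Since A1 is tangent to JV there, BV ⟂ JV, so B = V + (0, -13.7) = (43.2, -13.7). On A1, V sits at bearing 90° from B; a 145° counterclockwise sweep puts Z at bearing 235°, so Z = B + 13.7·(cos 235°, sin 235°) = (35.3, -24.9). A1 meets ZF tangentially, so BZ is at right angles to ZF, so ZF runs along (−sin 235°, cos 235°); with |ZF| = 14.4, F = (47.1, -33.2). Then |JF| = |F − J| = 57.6.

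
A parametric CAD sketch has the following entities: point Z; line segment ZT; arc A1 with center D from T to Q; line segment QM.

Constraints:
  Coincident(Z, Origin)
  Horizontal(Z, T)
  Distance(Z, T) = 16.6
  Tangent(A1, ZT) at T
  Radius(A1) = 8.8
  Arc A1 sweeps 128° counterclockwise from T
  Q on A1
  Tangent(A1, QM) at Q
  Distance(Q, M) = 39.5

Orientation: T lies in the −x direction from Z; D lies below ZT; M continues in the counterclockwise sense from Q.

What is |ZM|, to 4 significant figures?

45.35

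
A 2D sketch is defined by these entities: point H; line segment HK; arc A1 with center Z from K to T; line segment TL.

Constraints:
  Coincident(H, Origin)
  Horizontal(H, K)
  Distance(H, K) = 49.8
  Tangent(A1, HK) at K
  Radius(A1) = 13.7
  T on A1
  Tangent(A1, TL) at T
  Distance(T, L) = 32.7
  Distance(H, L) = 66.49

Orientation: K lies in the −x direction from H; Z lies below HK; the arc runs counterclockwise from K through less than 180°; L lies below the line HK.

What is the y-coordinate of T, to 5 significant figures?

-20.618

Checks: ∠(ZK, KH) = 90.00° ✓; |ZT| = 13.70 ✓; ∠(ZT, TL) = 90.00° ✓; |TL| = 32.70 ✓; |HL| = 66.49 ✓.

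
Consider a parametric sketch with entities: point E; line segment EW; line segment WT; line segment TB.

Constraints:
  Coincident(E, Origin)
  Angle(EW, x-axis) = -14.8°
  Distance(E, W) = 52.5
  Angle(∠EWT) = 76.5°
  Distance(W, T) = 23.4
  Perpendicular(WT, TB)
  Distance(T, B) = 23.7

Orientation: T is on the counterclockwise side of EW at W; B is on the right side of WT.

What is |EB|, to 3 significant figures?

75.6

∠EWT = 76.5°, so WT runs at -14.8° + (180° − 76.5°) = 88.7° from the x-axis; with |WT| = 23.4, T = W + 23.4·(cos 88.7°, sin 88.7°) = (51.3, 9.98). WT ⟂ TB; with |TB| = 23.7 on the right of WT, B = T + 23.7·(1.00, -0.0227) = (75.0, 9.45). Then |EB| = |B − E| = 75.6.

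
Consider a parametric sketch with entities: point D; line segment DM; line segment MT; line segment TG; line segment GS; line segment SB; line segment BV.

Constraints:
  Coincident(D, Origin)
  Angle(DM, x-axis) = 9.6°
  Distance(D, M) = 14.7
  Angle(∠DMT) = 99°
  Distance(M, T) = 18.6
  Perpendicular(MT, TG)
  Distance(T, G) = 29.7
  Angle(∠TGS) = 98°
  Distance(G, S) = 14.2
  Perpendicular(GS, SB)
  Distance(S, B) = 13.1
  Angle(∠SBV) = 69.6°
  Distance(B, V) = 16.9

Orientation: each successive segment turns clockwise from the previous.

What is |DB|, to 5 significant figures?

6.5313

D is at the origin; DM runs at 9.6° with length 14.7, so M = (14.494, 2.4515). ∠DMT = 99.0° gives MT at -71.400° from the x-axis; with |MT| = 18.6, T = (20.427, -15.177). MT ⟂ TG, so TG runs at -161.40°; with |TG| = 29.7, G = (-7.7219, -24.650). ∠TGS = 98.0° gives GS at 116.60° from the x-axis; with |GS| = 14.2, S = (-14.080, -11.953). The perpendicularity gives SB at right angles to GS, so SB runs at 26.600°; with |SB| = 13.1, B = (-2.3667, -6.0874). Then |DB| = |B − D| = 6.5313.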